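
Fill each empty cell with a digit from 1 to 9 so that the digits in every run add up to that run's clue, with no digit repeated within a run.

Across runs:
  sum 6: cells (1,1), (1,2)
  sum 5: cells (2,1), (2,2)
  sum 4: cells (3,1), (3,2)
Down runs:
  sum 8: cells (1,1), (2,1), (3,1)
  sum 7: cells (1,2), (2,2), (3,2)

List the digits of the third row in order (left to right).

3 1

4 in 2 cells must be {1,3}; 7 in 3 cells must be {1,2,4}.
The 4 across and the 7 down share only 1, so (3,2) = 1.
(3,1) = 4 − 1 = 3 completes the 4 across.
Nothing is forced directly, so branch on (1,1), whose candidates are 1 or 4. If (1,1) = 1: then (1,2) would have to be in {5} for the 6 across but in {2,4} for the 7 down — contradiction. So (1,1) = 4.
(1,2) = 6 − 4 = 2 completes the 6 across.
(2,1) = 8 − 7 = 1 completes the 8 down.
(2,2) = 5 − 1 = 4 completes the 5 across.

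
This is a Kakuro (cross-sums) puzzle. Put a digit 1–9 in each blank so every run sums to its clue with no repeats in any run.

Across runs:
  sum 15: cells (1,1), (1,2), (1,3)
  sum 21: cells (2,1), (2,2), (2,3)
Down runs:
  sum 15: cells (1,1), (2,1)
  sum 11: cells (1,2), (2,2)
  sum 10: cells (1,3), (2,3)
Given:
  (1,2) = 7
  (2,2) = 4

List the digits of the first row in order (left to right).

6 7 2

Given what's placed, (1,1) must be 6 to fit the 15 across and 15 down.
(1,3) = 15 − 13 = 2 completes the 15 across.
(2,1) = 15 − 6 = 9 completes the 15 down.
(2,3) = 21 − 13 = 8 completes the 21 across.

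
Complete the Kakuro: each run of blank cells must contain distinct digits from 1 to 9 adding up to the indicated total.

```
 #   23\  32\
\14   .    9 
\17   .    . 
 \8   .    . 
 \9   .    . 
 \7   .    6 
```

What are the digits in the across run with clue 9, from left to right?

17 in 2 cells must be {8,9}.
R1C1 = 14 − 9 = 5 completes the 14 across.
R2C2 = 8: the only remaining digit allowed by both the 17 across and the 32 down.
R5C1 = 7 − 6 = 1 completes the 7 across.
R2C1 = 17 − 8 = 9 completes the 17 across.
No cell is forced outright now. R3C1 can only be 2 or 6 (the digits allowed by both its 8 across and its 23 down). If R3C1 = 2: then R3C2 would have to be in {6} for the 8 across but in {2,4,5,7} for the 32 down — contradiction. So R3C1 = 6.
R3C2 = 8 − 6 = 2 completes the 8 across.
R4C1 = 23 − 21 = 2 completes the 23 down.
R4C2 = 9 − 2 = 7 completes the 9 across.

2, 7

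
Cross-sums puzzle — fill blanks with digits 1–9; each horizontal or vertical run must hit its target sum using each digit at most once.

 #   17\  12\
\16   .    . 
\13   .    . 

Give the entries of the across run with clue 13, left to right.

8 5

16 in 2 cells must be {7,9}; 17 in 2 cells must be {8,9}.
The 16 across and the 17 down share only 9, so R1C1 = 9.
R1C2 = 16 − 9 = 7 completes the 16 across.
R2C1 = 17 − 9 = 8 completes the 17 down.
R2C2 = 13 − 8 = 5 completes the 13 across.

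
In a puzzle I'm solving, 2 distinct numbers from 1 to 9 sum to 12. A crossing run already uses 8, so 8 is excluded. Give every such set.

{3,9}; {5,7}

2 distinct digits from 1–9 sum between 3 and 17.
Dropping sets that contain 8.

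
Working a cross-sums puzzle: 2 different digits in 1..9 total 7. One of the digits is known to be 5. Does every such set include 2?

The only way to make 7 from 2 distinct digits under that restriction is {2,5}, which contains 2.

Yes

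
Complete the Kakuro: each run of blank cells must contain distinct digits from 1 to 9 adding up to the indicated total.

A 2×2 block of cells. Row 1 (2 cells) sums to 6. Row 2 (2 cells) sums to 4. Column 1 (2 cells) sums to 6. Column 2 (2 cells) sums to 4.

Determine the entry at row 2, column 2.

3

4 in 2 cells must be {1,3}.
The 6 across and the 4 down share only 1, so (1,2) = 1.
The 4 across and the 6 down share only 1, so (2,1) = 1.
(2,2) = 4 − 1 = 3 completes the 4 across.
(1,1) = 6 − 1 = 5 completes the 6 across.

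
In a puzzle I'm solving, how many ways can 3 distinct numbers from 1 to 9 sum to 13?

3 distinct digits from 1–9 sum between 6 and 24.

7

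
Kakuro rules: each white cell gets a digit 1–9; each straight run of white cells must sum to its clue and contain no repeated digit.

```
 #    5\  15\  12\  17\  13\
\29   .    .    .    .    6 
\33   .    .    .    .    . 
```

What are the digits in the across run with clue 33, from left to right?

3 6 8 9 7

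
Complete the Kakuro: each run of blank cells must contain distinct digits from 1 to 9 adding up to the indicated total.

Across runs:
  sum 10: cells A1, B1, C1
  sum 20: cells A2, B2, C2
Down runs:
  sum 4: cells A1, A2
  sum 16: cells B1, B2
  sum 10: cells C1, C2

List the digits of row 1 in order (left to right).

1 7 2

4 in 2 cells must be {1,3}; 16 in 2 cells must be {7,9}.
The 10 across and the 16 down share only 7, so B1 = 7.
The 20 across and the 4 down share only 3, so A2 = 3.
B2 = 16 − 7 = 9 completes the 16 down.
C2 = 20 − 12 = 8 completes the 20 across.
A1 = 4 − 3 = 1 completes the 4 down.
C1 = 10 − 8 = 2 completes the 10 across.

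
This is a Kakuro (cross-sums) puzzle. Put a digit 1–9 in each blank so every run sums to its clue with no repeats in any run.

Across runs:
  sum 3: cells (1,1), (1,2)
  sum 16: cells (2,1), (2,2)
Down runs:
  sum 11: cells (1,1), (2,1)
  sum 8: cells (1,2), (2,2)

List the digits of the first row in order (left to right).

3 in 2 cells must be {1,2}; 16 in 2 cells must be {7,9}.
The 3 across and the 11 down share only 2, so (1,1) = 2.
(1,2) = 3 − 2 = 1 completes the 3 across.
(2,1) = 11 − 2 = 9 completes the 11 down.
(2,2) = 16 − 9 = 7 completes the 16 across.

2, 1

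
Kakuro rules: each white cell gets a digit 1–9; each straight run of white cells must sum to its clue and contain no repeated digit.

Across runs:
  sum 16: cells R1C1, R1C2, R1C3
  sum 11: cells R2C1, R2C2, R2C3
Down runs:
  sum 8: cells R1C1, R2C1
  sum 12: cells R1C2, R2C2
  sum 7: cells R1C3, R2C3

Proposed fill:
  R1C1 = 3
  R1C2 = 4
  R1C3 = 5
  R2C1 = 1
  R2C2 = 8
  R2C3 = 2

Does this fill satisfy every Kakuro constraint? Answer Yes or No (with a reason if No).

No — the across run R1C1–R1C3 sums to 12, not 16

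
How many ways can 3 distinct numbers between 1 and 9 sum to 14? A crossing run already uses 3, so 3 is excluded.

5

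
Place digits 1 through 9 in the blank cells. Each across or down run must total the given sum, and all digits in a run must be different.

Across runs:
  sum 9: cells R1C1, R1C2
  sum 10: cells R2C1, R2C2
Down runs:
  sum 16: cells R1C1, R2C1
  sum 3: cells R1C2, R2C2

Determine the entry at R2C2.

1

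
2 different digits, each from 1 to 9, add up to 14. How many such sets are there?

2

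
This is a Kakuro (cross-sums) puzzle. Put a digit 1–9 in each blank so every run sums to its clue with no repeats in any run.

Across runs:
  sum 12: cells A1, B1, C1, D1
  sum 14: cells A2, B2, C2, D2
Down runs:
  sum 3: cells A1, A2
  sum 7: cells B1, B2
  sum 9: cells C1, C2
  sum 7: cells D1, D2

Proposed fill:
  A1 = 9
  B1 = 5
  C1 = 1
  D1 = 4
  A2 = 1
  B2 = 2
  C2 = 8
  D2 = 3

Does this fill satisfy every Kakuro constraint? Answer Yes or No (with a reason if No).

No — the down run A1–A2 sums to 10, not 3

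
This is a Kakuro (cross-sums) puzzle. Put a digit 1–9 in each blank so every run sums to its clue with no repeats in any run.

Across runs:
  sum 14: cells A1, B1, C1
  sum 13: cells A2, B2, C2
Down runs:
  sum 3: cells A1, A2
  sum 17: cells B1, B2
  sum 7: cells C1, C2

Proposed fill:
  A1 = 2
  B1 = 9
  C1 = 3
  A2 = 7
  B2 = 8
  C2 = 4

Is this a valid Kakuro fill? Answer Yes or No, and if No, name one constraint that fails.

No — the down run A1–A2 sums to 9, not 3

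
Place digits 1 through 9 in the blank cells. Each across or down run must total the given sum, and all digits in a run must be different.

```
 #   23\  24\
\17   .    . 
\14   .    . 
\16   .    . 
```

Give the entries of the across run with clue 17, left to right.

8 9

17 in 2 cells must be {8,9}; 16 in 2 cells must be {7,9}; 23 in 3 cells must be {6,8,9}.
The 16 across and the 23 down share only 9, so R3C1 = 9.
R3C2 = 16 − 9 = 7 completes the 16 across.
Given what's placed, R1C1 must be 8 to fit the 17 across and 23 down.
R1C2 = 17 − 8 = 9 completes the 17 across.
R2C1 = 23 − 17 = 6 completes the 23 down.
R2C2 = 14 − 6 = 8 completes the 14 across.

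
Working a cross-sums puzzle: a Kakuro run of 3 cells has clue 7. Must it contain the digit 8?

The only way to make 7 from 3 distinct digits is {1,2,4}, which does not contain 8.

No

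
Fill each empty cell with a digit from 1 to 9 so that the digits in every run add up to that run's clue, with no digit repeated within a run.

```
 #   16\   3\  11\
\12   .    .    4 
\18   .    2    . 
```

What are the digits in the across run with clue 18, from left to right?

9 2 7

16 in 2 cells must be {7,9}; 3 in 2 cells must be {1,2}.
R1C1 = 7: the only remaining digit allowed by both the 12 across and the 16 down.
R1C2 = 12 − 11 = 1 completes the 12 across.
R2C1 = 16 − 7 = 9 completes the 16 down.
R2C3 = 18 − 11 = 7 completes the 18 across.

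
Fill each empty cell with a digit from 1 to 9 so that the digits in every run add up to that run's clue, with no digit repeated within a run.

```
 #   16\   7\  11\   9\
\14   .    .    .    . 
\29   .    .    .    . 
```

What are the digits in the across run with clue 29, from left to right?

9 5 7 8

29 in 4 cells must be {5,7,8,9}; 16 in 2 cells must be {7,9}.
Only 7 fits R1C1 under both its across sum 14 and down sum 16.
R2C1 = 16 − 7 = 9 completes the 16 down.
Given what's placed, R2C2 must be 5 to fit the 29 across and 7 down.
R1C2 = 7 − 5 = 2 completes the 7 down.
R1C3 = 4: the only remaining digit allowed by both the 14 across and the 11 down.
R1C4 = 14 − 13 = 1 completes the 14 across.
R2C3 = 11 − 4 = 7 completes the 11 down.
R2C4 = 29 − 21 = 8 completes the 29 across.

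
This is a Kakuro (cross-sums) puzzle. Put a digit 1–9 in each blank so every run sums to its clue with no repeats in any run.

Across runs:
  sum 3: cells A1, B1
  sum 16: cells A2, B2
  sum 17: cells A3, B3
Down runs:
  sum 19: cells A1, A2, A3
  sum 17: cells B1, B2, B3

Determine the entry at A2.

3 in 2 cells must be {1,2}; 16 in 2 cells must be {7,9}; 17 in 2 cells must be {8,9}.
The 3 across and the 19 down share only 2, so A1 = 2.
B1 = 3 − 2 = 1 completes the 3 across.
Given what's placed, A2 must be 9 to fit the 16 across and 19 down.
B2 = 16 − 9 = 7 completes the 16 across.
A3 = 19 − 11 = 8 completes the 19 down.
B3 = 17 − 8 = 9 completes the 17 across.

9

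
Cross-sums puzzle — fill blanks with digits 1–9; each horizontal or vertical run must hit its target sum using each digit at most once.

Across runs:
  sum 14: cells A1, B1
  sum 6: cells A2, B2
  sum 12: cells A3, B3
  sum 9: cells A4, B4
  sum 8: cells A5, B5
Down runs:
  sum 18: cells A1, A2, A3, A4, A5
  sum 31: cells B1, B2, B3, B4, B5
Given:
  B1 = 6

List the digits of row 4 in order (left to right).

A1 = 14 − 6 = 8 completes the 14 across.
Nothing is forced directly, so branch on A5, whose candidates are 1 or 2 or 3. If A5 = 2: then B5 would have to be in {6} for the 8 across but in {1,3,4,5,7,8,9} for the 31 down — contradiction. If A5 = 3: that forces A3 = 4, B3 = 8, B5 = 5, after which B2 would have to be in {1,2,4,5} for the 6 across but in {3,9} for the 31 down — contradiction. So A5 = 1.
B5 = 8 − 1 = 7 completes the 8 across.
No cell is forced outright now. A2 can only be 2 or 4 (the digits allowed by both its 6 across and its 18 down). If A2 = 4: then B2 would have to be in {2} for the 6 across but in {1,4,5,8,9} for the 31 down — contradiction. So A2 = 2.
B2 = 6 − 2 = 4 completes the 6 across.
Given what's placed, B4 must be 5 to fit the 9 across and 31 down.
B3 = 31 − 22 = 9 completes the 31 down.
A4 = 9 − 5 = 4 completes the 9 across.

4, 5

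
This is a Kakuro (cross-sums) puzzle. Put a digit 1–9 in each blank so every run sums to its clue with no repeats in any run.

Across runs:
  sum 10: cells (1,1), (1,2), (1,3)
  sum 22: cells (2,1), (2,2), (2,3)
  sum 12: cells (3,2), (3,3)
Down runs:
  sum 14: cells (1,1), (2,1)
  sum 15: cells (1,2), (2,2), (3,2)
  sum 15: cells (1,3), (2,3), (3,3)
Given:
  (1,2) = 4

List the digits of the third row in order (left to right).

3, 9

Given what's placed, (1,1) must be 5 to fit the 10 across and 14 down.
(1,3) = 10 − 9 = 1 completes the 10 across.
(2,1) = 14 − 5 = 9 completes the 14 down.
No cell is forced outright now. (2,2) can only be 5 or 6 or 8 (the digits allowed by both its 22 across and its 15 down). If (2,2) = 5: that forces (2,3) = 8, after which (3,2) would have to be in {3,4,5,7,8,9} for the 12 across but in {6} for the 15 down — contradiction. If (2,2) = 6: then (2,3) would have to be in {7} for the 22 across but in {5,6,8,9} for the 15 down — contradiction. So (2,2) = 8.
(2,3) = 22 − 17 = 5 completes the 22 across.
(3,2) = 15 − 12 = 3 completes the 15 down.
(3,3) = 12 − 3 = 9 completes the 12 across.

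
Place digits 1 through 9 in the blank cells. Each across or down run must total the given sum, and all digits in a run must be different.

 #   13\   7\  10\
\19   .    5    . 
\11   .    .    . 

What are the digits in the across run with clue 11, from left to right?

5, 2, 4

R2C2 = 7 − 5 = 2 completes the 7 down.
Nothing is forced directly, so branch on R1C1, whose candidates are 6 or 8. If R1C1 = 6: that forces R1C3 = 8, after which R2C1 would have to be in {1,3,4,5,6,8} for the 11 across but in {7} for the 13 down — contradiction. So R1C1 = 8.
R1C3 = 19 − 13 = 6 completes the 19 across.
R2C1 = 13 − 8 = 5 completes the 13 down.
R2C3 = 11 − 7 = 4 completes the 11 across.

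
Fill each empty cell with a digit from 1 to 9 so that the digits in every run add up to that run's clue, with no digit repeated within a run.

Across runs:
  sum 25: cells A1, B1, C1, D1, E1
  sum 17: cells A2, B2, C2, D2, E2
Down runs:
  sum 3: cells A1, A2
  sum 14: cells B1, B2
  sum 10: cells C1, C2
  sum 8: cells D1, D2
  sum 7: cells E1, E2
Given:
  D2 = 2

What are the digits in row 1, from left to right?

2, 9, 7, 6, 1

3 in 2 cells must be {1,2}.
D1 = 8 − 2 = 6 completes the 8 down.
Given what's placed, A2 must be 1 to fit the 17 across and 3 down.
A1 = 3 − 1 = 2 completes the 3 down.
No cell is forced outright now. B2 can only be 5 or 6 (the digits allowed by both its 17 across and its 14 down). If B2 = 6: that forces B1 = 8, C1 = 4, E1 = 5, after which C2 would have to be in {3,5} for the 17 across but in {6} for the 10 down — contradiction. So B2 = 5.
B1 = 14 − 5 = 9 completes the 14 down.
Nothing is forced directly, so branch on C2, whose candidates are 3 or 6. If C2 = 6: then C1 would have to be in {1,3,5,7} for the 25 across but in {4} for the 10 down — contradiction. So C2 = 3.
C1 = 10 − 3 = 7 completes the 10 down.
E1 = 25 − 24 = 1 completes the 25 across.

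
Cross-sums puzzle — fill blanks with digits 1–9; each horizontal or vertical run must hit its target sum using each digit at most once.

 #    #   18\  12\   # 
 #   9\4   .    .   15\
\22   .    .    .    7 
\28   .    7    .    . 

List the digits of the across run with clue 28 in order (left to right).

4 7 9 8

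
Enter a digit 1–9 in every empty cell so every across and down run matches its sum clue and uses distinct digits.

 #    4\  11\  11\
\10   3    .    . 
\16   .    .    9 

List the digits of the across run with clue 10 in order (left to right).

3 5 2

4 in 2 cells must be {1,3}.
R1C3 = 11 − 9 = 2 completes the 11 down.
R2C1 = 4 − 3 = 1 completes the 4 down.
R2C2 = 16 − 10 = 6 completes the 16 across.
R1C2 = 10 − 5 = 5 completes the 10 across.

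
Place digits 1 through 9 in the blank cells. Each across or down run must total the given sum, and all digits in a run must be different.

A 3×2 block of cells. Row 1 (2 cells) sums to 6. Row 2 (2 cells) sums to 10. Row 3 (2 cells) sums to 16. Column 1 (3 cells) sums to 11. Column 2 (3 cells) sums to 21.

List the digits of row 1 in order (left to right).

1 5

16 in 2 cells must be {7,9}.
The 16 across and the 11 down share only 7, so (3,1) = 7.
(3,2) = 16 − 7 = 9 completes the 16 across.
Given what's placed, (1,1) must be 1 to fit the 6 across and 11 down.
(1,2) = 6 − 1 = 5 completes the 6 across.
(2,1) = 11 − 8 = 3 completes the 11 down.
(2,2) = 10 − 3 = 7 completes the 10 across.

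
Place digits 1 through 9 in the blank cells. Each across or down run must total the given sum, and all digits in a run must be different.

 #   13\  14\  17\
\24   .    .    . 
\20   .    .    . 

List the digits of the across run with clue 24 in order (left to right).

7 9 8

24 in 3 cells must be {7,8,9}; 17 in 2 cells must be {8,9}.
Nothing is forced directly, so branch on R1C2, whose candidates are 8 or 9. If R1C2 = 8: that forces R1C3 = 9, R2C2 = 6, after which R2C3 would have to be in {5,9} for the 20 across but in {8} for the 17 down — contradiction. So R1C2 = 9.
Given what's placed, R1C3 must be 8 to fit the 24 across and 17 down.
R2C2 = 14 − 9 = 5 completes the 14 down.
R2C3 = 17 − 8 = 9 completes the 17 down.
R1C1 = 24 − 17 = 7 completes the 24 across.
R2C1 = 20 − 14 = 6 completes the 20 across.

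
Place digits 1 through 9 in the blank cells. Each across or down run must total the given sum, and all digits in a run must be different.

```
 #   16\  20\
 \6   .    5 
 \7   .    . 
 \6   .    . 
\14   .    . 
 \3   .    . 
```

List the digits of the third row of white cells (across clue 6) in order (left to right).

4, 2

3 in 2 cells must be {1,2}; 16 in 5 cells must be {1,2,3,4,6}.
R1C1 = 6 − 5 = 1 completes the 6 across.
R4C1 = 6: the only remaining digit allowed by both the 14 across and the 16 down.
R4C2 = 14 − 6 = 8 completes the 14 across.
R5C1 = 2: the only remaining digit allowed by both the 3 across and the 16 down.
R5C2 = 3 − 2 = 1 completes the 3 across.
Given what's placed, R3C1 must be 4 to fit the 6 across and 16 down.
R3C2 = 6 − 4 = 2 completes the 6 across.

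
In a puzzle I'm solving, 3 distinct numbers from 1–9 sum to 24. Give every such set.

3 distinct digits from 1–9 sum between 6 and 24.
Only one set works: {7,8,9}.

{7,8,9}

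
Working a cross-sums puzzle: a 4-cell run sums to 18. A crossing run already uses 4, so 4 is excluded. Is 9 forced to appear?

No

Counterexample: {1,2,7,8} sums to 18 under that restriction without using 9.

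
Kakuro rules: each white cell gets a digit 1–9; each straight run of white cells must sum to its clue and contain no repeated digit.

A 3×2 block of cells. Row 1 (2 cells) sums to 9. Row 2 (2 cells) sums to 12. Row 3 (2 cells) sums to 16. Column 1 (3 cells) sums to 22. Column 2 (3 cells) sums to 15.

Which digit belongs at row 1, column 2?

16 in 2 cells must be {7,9}.
Nothing is forced directly, so branch on (3,2), whose candidates are 7 or 9. If (3,2) = 9: that forces (3,1) = 7, (1,1) = 6, after which (1,2) would have to be in {3} for the 9 across but in {1,2,4,5} for the 15 down — contradiction. So (3,2) = 7.
(3,1) = 16 − 7 = 9 completes the 16 across.
Nothing is forced directly, so branch on (2,2), whose candidates are 3 or 5. If (2,2) = 3: that forces (1,2) = 5, after which (2,1) would have to be in {9} for the 12 across but in {5,6,7,8} for the 22 down — contradiction. So (2,2) = 5.
(1,2) = 15 − 12 = 3 completes the 15 down.
(2,1) = 12 − 5 = 7 completes the 12 across.
(1,1) = 9 − 3 = 6 completes the 9 across.

3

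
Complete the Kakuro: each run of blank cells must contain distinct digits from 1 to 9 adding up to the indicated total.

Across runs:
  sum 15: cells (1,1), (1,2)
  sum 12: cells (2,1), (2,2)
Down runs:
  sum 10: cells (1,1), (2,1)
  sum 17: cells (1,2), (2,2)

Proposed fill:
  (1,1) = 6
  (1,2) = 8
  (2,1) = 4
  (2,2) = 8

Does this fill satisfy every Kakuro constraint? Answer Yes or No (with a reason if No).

No — the across run (1,1)–(1,2) sums to 14, not 15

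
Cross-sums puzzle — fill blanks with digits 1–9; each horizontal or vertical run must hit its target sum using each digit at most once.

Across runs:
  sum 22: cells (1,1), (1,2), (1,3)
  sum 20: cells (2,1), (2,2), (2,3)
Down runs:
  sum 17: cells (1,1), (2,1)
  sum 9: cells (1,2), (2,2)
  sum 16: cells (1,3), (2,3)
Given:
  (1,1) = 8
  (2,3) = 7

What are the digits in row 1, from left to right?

8 5 9

17 in 2 cells must be {8,9}; 16 in 2 cells must be {7,9}.
(1,2) = 5: the only remaining digit allowed by both the 22 across and the 9 down.
(1,3) = 22 − 13 = 9 completes the 22 across.
(2,1) = 17 − 8 = 9 completes the 17 down.
(2,2) = 20 − 16 = 4 completes the 20 across.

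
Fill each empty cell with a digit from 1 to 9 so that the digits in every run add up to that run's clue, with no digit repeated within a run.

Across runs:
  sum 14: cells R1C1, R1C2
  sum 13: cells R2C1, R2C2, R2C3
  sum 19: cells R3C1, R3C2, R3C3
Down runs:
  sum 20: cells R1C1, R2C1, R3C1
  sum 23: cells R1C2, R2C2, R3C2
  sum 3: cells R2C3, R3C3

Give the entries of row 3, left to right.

23 in 3 cells must be {6,8,9}; 3 in 2 cells must be {1,2}.
Only 2 fits R3C3 under both its across sum 19 and down sum 3.
R2C3 = 3 − 2 = 1 completes the 3 down.
Nothing is forced directly, so branch on R2C2, whose candidates are 8 or 9. If R2C2 = 8: that forces R2C1 = 4, R3C1 = 9, after which R3C2 would have to be in {8} for the 19 across but in {6,9} for the 23 down — contradiction. So R2C2 = 9.
R2C1 = 13 − 10 = 3 completes the 13 across.
R3C2 = 8: the only remaining digit allowed by both the 19 across and the 23 down.
R1C2 = 23 − 17 = 6 completes the 23 down.
R3C1 = 19 − 10 = 9 completes the 19 across.

9, 8, 2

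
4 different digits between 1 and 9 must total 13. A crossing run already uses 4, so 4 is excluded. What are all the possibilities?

{1,2,3,7}

4 distinct digits from 1–9 sum between 10 and 30.
Dropping sets that contain 4.
Only one set works: {1,2,3,7}.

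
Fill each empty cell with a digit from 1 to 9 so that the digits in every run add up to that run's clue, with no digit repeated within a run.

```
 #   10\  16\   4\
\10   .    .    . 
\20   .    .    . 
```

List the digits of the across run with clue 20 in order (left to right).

16 in 2 cells must be {7,9}; 4 in 2 cells must be {1,3}.
The 10 across and the 16 down share only 7, so R1C2 = 7.
Given what's placed, R1C3 must be 1 to fit the 10 across and 4 down.
R2C2 = 16 − 7 = 9 completes the 16 down.
R2C3 = 4 − 1 = 3 completes the 4 down.
R1C1 = 10 − 8 = 2 completes the 10 across.
R2C1 = 20 − 12 = 8 completes the 20 across.

8 9 3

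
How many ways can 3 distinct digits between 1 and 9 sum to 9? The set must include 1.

3 distinct digits from 1–9 sum between 6 and 24.
Keeping only sets containing 1.
Enumerating: {1,2,6}, {1,3,5}.

2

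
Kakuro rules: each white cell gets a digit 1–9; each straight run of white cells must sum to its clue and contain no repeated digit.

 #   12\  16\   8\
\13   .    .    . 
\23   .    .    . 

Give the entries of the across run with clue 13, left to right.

23 in 3 cells must be {6,8,9}; 16 in 2 cells must be {7,9}.
The 23 across and the 16 down share only 9, so R2C2 = 9.
Given what's placed, R2C3 must be 6 to fit the 23 across and 8 down.
R1C2 = 16 − 9 = 7 completes the 16 down.
R1C3 = 8 − 6 = 2 completes the 8 down.
R2C1 = 23 − 15 = 8 completes the 23 across.
R1C1 = 13 − 9 = 4 completes the 13 across.

4, 7, 2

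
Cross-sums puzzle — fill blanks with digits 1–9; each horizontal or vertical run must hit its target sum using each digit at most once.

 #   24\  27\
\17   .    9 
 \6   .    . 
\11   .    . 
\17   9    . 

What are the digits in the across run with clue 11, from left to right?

5 6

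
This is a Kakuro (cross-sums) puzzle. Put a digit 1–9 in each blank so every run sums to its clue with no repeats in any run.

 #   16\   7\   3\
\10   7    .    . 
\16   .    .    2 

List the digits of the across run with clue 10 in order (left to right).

16 in 2 cells must be {7,9}; 3 in 2 cells must be {1,2}.
R1C3 = 3 − 2 = 1 completes the 3 down.
R2C1 = 16 − 7 = 9 completes the 16 down.
R2C2 = 16 − 11 = 5 completes the 16 across.
R1C2 = 10 − 8 = 2 completes the 10 across.

7 2 1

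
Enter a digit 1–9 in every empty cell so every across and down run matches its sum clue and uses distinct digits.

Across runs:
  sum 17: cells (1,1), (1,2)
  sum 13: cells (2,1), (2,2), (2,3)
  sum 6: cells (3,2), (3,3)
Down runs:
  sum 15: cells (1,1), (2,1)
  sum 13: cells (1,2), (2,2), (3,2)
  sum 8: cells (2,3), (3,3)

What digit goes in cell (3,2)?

17 in 2 cells must be {8,9}.
Nothing is forced directly, so branch on (1,1), whose candidates are 8 or 9. If (1,1) = 8: that forces (1,2) = 9, (2,1) = 7, (2,2) = 1, (2,3) = 5, after which (3,2) would have to be in {1,2,4,5} for the 6 across but in {3} for the 13 down — contradiction. So (1,1) = 9.
(1,2) = 17 − 9 = 8 completes the 17 across.
(2,1) = 15 − 9 = 6 completes the 15 down.
No cell is forced outright now. (3,3) can only be 1 or 2 or 5 (the digits allowed by both its 6 across and its 8 down). If (3,3) = 1: then (2,3) would have to be in {2,3,4,5} for the 13 across but in {7} for the 8 down — contradiction. If (3,3) = 2: then (2,3) would have to be in {2,3,4,5} for the 13 across but in {6} for the 8 down — contradiction. So (3,3) = 5.
(2,3) = 8 − 5 = 3 completes the 8 down.
(3,2) = 6 − 5 = 1 completes the 6 across.
(2,2) = 13 − 9 = 4 completes the 13 across.

1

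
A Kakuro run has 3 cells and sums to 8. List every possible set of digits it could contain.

3 distinct digits from 1–9 sum between 6 and 24.

{1,2,5}; {1,3,4}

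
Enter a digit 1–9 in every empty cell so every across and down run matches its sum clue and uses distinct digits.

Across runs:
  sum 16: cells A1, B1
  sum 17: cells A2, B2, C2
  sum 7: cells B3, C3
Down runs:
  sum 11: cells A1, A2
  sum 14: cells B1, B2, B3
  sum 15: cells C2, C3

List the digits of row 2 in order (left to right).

2 6 9

16 in 2 cells must be {7,9}.
The 7 across and the 15 down share only 6, so C3 = 6.
C2 = 15 − 6 = 9 completes the 15 down.
B3 = 7 − 6 = 1 completes the 7 across.
No cell is forced outright now. A1 can only be 7 or 9 (the digits allowed by both its 16 across and its 11 down). If A1 = 7: that forces B1 = 9, after which A2 would have to be in {1,2,3,5,6,7} for the 17 across but in {4} for the 11 down — contradiction. So A1 = 9.
B1 = 16 − 9 = 7 completes the 16 across.
A2 = 11 − 9 = 2 completes the 11 down.
B2 = 17 − 11 = 6 completes the 17 across.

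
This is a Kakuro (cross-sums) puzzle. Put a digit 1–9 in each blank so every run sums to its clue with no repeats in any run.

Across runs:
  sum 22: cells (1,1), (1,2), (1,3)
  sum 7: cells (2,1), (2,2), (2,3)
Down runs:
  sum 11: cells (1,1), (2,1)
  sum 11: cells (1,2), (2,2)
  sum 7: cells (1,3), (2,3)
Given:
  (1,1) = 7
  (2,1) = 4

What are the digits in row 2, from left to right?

4, 2, 1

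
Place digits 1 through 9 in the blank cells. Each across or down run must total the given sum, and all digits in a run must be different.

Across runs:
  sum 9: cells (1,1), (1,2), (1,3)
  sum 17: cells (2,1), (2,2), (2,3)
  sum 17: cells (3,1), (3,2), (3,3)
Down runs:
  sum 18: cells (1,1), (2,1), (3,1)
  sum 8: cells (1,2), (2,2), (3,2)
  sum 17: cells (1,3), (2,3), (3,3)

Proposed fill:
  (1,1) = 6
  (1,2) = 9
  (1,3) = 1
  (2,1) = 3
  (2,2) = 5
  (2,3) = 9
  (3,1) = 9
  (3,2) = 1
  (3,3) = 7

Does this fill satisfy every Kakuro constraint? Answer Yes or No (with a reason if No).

No — the down run (1,2)–(3,2) sums to 15, not 8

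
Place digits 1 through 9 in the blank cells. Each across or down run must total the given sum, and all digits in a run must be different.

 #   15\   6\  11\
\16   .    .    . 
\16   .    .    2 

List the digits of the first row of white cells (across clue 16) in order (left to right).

6 1 9

R1C3 = 11 − 2 = 9 completes the 11 down.
R2C2 = 5: the only remaining digit allowed by both the 16 across and the 6 down.
Given what's placed, R1C1 must be 6 to fit the 16 across and 15 down.
R1C2 = 16 − 15 = 1 completes the 16 across.
R2C1 = 16 − 7 = 9 completes the 16 across.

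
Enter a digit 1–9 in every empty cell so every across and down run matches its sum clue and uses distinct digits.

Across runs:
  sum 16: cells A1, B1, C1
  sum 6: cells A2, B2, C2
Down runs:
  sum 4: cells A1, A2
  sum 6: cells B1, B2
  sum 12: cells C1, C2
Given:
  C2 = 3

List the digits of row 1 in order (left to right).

3 4 9

6 in 3 cells must be {1,2,3}; 4 in 2 cells must be {1,3}.
C1 = 12 − 3 = 9 completes the 12 down.
A2 = 1: the only remaining digit allowed by both the 6 across and the 4 down.
B2 = 6 − 4 = 2 completes the 6 across.
A1 = 4 − 1 = 3 completes the 4 down.
B1 = 16 − 12 = 4 completes the 16 across.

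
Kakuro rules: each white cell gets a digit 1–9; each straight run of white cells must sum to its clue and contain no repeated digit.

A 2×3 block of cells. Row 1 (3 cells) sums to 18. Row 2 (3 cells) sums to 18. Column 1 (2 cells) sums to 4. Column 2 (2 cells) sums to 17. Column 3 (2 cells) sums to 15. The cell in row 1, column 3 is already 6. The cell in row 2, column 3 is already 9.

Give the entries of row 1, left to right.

4 in 2 cells must be {1,3}; 17 in 2 cells must be {8,9}.
Given what's placed, (1,1) must be 3 to fit the 18 across and 4 down.
(1,2) = 18 − 9 = 9 completes the 18 across.
(2,1) = 4 − 3 = 1 completes the 4 down.
(2,2) = 18 − 10 = 8 completes the 18 across.

3 9 6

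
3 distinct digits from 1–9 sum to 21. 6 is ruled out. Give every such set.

{4,8,9}; {5,7,9}

3 distinct digits from 1–9 sum between 6 and 24.
Dropping sets that contain 6.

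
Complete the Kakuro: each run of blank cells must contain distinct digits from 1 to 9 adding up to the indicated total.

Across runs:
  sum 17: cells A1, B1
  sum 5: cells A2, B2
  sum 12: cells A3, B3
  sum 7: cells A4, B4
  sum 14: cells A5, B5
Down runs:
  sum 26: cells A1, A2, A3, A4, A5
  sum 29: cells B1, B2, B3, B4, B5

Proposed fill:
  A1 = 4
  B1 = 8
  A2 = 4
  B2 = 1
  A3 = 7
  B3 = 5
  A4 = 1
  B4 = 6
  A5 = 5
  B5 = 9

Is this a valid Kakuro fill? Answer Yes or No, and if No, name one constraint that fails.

No — the across run A1–B1 sums to 12, not 17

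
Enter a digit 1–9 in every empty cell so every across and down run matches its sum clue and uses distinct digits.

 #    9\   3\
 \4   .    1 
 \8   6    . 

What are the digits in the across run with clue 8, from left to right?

6 2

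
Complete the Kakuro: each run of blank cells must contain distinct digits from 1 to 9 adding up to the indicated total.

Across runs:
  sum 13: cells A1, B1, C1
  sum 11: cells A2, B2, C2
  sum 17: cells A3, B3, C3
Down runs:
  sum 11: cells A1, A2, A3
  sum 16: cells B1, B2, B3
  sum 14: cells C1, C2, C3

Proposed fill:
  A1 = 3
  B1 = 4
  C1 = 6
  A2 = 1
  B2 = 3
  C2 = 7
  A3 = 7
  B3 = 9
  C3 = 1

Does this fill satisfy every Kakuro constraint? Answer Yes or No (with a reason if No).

Yes

Across: 3+4+6=13; 1+3+7=11; 7+9+1=17. Down: 3+1+7=11; 4+3+9=16; 6+7+1=14. No digit repeats within any run.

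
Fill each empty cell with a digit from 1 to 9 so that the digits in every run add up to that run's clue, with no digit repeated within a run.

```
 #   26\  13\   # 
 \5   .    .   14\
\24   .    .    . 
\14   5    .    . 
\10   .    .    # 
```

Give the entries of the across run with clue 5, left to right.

4, 1

24 in 3 cells must be {7,8,9}.
R1C1 = 4: the only remaining digit allowed by both the 5 across and the 26 down.
R1C2 = 5 − 4 = 1 completes the 5 across.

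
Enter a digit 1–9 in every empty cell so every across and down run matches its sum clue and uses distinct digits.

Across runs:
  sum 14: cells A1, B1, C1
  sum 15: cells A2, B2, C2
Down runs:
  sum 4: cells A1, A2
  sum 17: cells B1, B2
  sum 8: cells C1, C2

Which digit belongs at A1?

4 in 2 cells must be {1,3}; 17 in 2 cells must be {8,9}.
Nothing is forced directly, so branch on A1, whose candidates are 1 or 3. If A1 = 1: that forces A2 = 3, B2 = 8, after which C2 would have to be in {4} for the 15 across but in {1,2,3,5,6,7} for the 8 down — contradiction. So A1 = 3.
Given what's placed, B1 must be 9 to fit the 14 across and 17 down.
C1 = 14 − 12 = 2 completes the 14 across.
A2 = 4 − 3 = 1 completes the 4 down.
B2 = 17 − 9 = 8 completes the 17 down.
C2 = 15 − 9 = 6 completes the 15 across.

3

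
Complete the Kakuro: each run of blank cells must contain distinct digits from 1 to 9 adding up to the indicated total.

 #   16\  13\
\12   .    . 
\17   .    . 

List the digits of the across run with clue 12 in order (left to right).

17 in 2 cells must be {8,9}; 16 in 2 cells must be {7,9}.
The 17 across and the 16 down share only 9, so R2C1 = 9.
R2C2 = 17 − 9 = 8 completes the 17 across.
R1C1 = 16 − 9 = 7 completes the 16 down.
R1C2 = 12 − 7 = 5 completes the 12 across.

7, 5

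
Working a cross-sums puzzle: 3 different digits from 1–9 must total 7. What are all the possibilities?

3 distinct digits from 1–9 sum between 6 and 24.
Only one set works: {1,2,4}.

{1,2,4}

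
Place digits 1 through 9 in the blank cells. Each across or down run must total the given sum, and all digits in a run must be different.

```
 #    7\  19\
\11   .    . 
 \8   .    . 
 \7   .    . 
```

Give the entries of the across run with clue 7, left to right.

4 3

7 in 3 cells must be {1,2,4}.
Nothing is forced directly, so branch on R1C1, whose candidates are 2 or 4. If R1C1 = 4: that forces R1C2 = 7, R2C2 = 3, after which R3C2 would have to be in {1,2,3,4,5,6} for the 7 across but in {9} for the 19 down — contradiction. So R1C1 = 2.
R1C2 = 11 − 2 = 9 completes the 11 across.
Given what's placed, R2C1 must be 1 to fit the 8 across and 7 down.
R2C2 = 8 − 1 = 7 completes the 8 across.
R3C1 = 7 − 3 = 4 completes the 7 down.
R3C2 = 7 − 4 = 3 completes the 7 across.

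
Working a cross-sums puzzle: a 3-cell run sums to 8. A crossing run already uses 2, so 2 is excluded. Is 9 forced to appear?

No

The only way to make 8 from 3 distinct digits under that restriction is {1,3,4}, which does not contain 9.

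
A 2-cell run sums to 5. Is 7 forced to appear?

Counterexample: {1,4} sums to 5 without using 7.

No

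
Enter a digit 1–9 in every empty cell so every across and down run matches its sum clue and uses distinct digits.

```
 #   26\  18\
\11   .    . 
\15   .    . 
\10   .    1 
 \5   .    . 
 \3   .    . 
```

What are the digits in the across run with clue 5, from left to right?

3 in 2 cells must be {1,2}.
R3C1 = 10 − 1 = 9 completes the 10 across.
Given what's placed, R5C2 must be 2 to fit the 3 across and 18 down.
R5C1 = 3 − 2 = 1 completes the 3 across.
No cell is forced outright now. R4C2 can only be 3 or 4 (the digits allowed by both its 5 across and its 18 down). If R4C2 = 4: then R4C1 would have to be in {1} for the 5 across but in {2,3,4,5,6,7,8} for the 26 down — contradiction. So R4C2 = 3.
R4C1 = 5 − 3 = 2 completes the 5 across.

2, 3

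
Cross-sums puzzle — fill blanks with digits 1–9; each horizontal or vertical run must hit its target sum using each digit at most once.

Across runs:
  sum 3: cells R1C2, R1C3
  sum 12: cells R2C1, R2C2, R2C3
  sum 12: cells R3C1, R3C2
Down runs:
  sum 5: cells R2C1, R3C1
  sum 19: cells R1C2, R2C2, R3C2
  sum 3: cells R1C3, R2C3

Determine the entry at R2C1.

3 in 2 cells must be {1,2}.
The 3 across and the 19 down share only 2, so R1C2 = 2.
R1C3 = 3 − 2 = 1 completes the 3 across.
R2C3 = 3 − 1 = 2 completes the 3 down.
R2C2 = 9: the only remaining digit allowed by both the 12 across and the 19 down.
R3C2 = 19 − 11 = 8 completes the 19 down.
R2C1 = 12 − 11 = 1 completes the 12 across.
R3C1 = 12 − 8 = 4 completes the 12 across.

1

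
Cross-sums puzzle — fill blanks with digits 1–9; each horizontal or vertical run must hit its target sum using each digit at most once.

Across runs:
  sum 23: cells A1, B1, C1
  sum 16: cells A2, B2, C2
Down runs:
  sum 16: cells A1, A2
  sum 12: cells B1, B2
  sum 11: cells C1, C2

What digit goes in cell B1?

8

23 in 3 cells must be {6,8,9}; 16 in 2 cells must be {7,9}.
The 23 across and the 16 down share only 9, so A1 = 9.
Given what's placed, B1 must be 8 to fit the 23 across and 12 down.
C1 = 23 − 17 = 6 completes the 23 across.
A2 = 16 − 9 = 7 completes the 16 down.
B2 = 12 − 8 = 4 completes the 12 down.
C2 = 16 − 11 = 5 completes the 16 across.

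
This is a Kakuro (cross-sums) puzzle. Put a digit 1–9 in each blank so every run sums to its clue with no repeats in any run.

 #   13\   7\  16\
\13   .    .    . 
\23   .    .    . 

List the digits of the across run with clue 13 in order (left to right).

23 in 3 cells must be {6,8,9}; 16 in 2 cells must be {7,9}.
The 23 across and the 7 down share only 6, so R2C2 = 6.
Given what's placed, R2C3 must be 9 to fit the 23 across and 16 down.
R1C2 = 7 − 6 = 1 completes the 7 down.
R1C3 = 16 − 9 = 7 completes the 16 down.
R2C1 = 23 − 15 = 8 completes the 23 across.
R1C1 = 13 − 8 = 5 completes the 13 across.

5, 1, 7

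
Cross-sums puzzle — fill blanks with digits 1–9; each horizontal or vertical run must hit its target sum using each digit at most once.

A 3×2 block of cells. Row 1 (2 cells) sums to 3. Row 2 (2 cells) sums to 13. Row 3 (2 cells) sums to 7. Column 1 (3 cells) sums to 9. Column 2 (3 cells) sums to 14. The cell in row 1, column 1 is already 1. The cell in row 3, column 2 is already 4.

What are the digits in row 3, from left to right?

3 4

3 in 2 cells must be {1,2}.
(1,2) = 3 − 1 = 2 completes the 3 across.
(2,2) = 14 − 6 = 8 completes the 14 down.
(3,1) = 7 − 4 = 3 completes the 7 across.
(2,1) = 13 − 8 = 5 completes the 13 across.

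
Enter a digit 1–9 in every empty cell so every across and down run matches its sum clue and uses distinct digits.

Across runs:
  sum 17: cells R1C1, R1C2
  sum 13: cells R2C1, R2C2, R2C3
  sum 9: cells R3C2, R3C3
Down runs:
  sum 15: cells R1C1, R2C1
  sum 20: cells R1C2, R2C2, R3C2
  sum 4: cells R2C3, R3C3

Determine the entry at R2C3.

1

17 in 2 cells must be {8,9}; 4 in 2 cells must be {1,3}.
Nothing is forced directly, so branch on R2C3, whose candidates are 1 or 3. If R2C3 = 3: that forces R3C3 = 1, R3C2 = 8, R1C2 = 9, after which R2C2 would have to be in {1,2,4,6,8,9} for the 13 across but in {3} for the 20 down — contradiction. So R2C3 = 1.
R3C3 = 4 − 1 = 3 completes the 4 down.
R3C2 = 9 − 3 = 6 completes the 9 across.
R1C2 = 9: the only remaining digit allowed by both the 17 across and the 20 down.
R2C2 = 20 − 15 = 5 completes the 20 down.
R1C1 = 17 − 9 = 8 completes the 17 across.
R2C1 = 13 − 6 = 7 completes the 13 across.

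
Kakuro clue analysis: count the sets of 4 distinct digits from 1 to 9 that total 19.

11

4 distinct digits from 1–9 sum between 10 and 30.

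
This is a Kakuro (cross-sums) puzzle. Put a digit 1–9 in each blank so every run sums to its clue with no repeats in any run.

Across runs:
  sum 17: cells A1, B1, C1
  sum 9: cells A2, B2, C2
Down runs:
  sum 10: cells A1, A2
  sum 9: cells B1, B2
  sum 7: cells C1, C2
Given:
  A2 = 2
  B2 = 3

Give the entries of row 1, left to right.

A1 = 10 − 2 = 8 completes the 10 down.
B1 = 9 − 3 = 6 completes the 9 down.
C1 = 17 − 14 = 3 completes the 17 across.
C2 = 9 − 5 = 4 completes the 9 across.

8 6 3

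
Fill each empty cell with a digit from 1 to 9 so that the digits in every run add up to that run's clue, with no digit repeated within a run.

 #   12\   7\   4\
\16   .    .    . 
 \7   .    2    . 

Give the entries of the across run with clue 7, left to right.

7 in 3 cells must be {1,2,4}; 4 in 2 cells must be {1,3}.
R1C2 = 7 − 2 = 5 completes the 7 down.
R1C3 = 3: the only remaining digit allowed by both the 16 across and the 4 down.
Given what's placed, R2C1 must be 4 to fit the 7 across and 12 down.
R2C3 = 7 − 6 = 1 completes the 7 across.
R1C1 = 16 − 8 = 8 completes the 16 across.

4 2 1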